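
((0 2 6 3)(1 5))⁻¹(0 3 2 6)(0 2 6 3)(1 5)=(0 6 3 2)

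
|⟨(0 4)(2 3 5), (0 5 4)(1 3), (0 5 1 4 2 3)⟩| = 720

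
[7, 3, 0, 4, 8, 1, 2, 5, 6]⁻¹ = [2, 5, 6, 1, 3, 7, 8, 0, 4]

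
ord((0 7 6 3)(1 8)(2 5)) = 4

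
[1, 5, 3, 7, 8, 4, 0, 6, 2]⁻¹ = [6, 0, 8, 2, 5, 1, 7, 3, 4]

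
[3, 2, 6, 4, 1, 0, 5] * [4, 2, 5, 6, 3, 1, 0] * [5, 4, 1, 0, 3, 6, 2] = [2, 6, 5, 0, 1, 3, 4]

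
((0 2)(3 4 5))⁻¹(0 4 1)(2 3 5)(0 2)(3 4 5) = (0 4 3)(1 2 5)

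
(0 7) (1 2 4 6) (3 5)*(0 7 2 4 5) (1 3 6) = (0 2 5 6 3) (1 4) 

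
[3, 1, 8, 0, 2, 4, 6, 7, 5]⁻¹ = [3, 1, 4, 0, 5, 8, 6, 7, 2]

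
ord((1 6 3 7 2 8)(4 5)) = 6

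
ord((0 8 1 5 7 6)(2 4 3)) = 6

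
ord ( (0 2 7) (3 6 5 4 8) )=15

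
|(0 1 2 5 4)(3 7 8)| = 15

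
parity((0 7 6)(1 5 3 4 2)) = even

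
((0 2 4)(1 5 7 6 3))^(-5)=(0 2 4)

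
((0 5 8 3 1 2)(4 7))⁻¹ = (0 2 1 3 8 5)(4 7)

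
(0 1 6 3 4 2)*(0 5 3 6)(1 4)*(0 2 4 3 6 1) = (0 3)(1 2 5 6)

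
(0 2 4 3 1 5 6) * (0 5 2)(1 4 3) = (1 2 3 4)(5 6)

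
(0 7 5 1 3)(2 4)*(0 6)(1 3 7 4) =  (0 4 2 1 7 5 3 6)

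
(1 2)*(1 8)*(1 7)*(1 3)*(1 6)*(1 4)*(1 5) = (1 2 8 7 3 6 4 5)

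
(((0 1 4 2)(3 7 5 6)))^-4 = ()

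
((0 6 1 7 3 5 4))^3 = (0 7 4 1 5 6 3)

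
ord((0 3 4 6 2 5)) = 6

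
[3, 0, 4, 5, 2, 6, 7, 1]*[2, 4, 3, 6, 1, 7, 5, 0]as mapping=[0→6, 1→2, 2→1, 3→7, 4→3, 5→5, 6→0, 7→4]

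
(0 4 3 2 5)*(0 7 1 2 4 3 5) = (0 3 4 5 7 1 2)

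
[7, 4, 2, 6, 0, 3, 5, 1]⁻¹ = [4, 7, 2, 5, 1, 6, 3, 0]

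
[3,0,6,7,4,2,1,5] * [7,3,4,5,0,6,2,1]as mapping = [0→5,1→7,2→2,3→1,4→0,5→4,6→3,7→6]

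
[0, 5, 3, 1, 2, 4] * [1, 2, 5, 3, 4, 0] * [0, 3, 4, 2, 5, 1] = [3, 0, 2, 4, 1, 5]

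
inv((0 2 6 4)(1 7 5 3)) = (0 4 6 2)(1 3 5 7)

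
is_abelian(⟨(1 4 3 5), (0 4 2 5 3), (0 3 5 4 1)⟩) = no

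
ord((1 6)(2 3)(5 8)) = 2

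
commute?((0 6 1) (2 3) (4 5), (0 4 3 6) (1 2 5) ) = no:(0 6 1) (2 3) (4 5)*(0 4 3 6) (1 2 5) = (1 4) (2 6) (3 5), (0 4 3 6) (1 2 5)*(0 6 1) (2 3) (4 5) = (0 5) (1 3) (2 4) 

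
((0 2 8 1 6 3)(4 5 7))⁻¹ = (0 3 6 1 8 2)(4 7 5)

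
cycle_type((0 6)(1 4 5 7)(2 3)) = 2^2.4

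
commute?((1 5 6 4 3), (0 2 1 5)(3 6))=no:(1 5 6 4 3) * (0 2 1 5)(3 6)=(0 2 1)(3 5)(4 6), (0 2 1 5)(3 6) * (1 5 6 4 3)=(0 2 5)(1 6)(3 4)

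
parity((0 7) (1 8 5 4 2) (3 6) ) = even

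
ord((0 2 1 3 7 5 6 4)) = 8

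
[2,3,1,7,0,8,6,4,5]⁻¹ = [4,2,0,1,7,8,6,3,5]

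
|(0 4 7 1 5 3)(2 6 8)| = 6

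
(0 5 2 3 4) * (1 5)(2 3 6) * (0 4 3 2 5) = (0 1)(2 6 5)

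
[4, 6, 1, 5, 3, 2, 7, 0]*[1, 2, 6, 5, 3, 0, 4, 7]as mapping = [0→3, 1→4, 2→2, 3→0, 4→5, 5→6, 6→7, 7→1]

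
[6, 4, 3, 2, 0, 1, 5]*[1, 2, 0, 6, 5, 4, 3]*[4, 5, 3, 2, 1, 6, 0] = [2, 6, 0, 4, 5, 3, 1]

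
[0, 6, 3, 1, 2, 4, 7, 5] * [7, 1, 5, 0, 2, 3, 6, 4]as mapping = [0→7, 1→6, 2→0, 3→1, 4→5, 5→2, 6→4, 7→3]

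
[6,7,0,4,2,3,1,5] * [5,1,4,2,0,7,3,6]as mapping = [0→3,1→6,2→5,3→0,4→4,5→2,6→1,7→7]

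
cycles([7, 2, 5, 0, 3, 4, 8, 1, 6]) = (0 7 1 2 5 4 3)(6 8)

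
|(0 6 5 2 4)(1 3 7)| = 15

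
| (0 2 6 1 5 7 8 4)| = 8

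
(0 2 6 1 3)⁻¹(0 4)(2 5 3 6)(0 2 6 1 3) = (0 1 6 5)(2 4)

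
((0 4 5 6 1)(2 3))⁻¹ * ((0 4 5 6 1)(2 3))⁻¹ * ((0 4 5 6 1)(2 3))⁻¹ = (0 5 1 4 6)(2 3)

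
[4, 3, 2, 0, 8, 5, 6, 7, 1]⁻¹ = [3, 8, 2, 1, 0, 5, 6, 7, 4]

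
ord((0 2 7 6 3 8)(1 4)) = 6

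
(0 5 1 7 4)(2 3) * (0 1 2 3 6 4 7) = (0 5 2 6 4 1)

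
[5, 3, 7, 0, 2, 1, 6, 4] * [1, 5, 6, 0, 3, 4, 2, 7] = [4, 0, 7, 1, 6, 5, 2, 3]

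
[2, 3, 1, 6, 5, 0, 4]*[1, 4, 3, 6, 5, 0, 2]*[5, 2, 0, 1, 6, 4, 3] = [1, 3, 6, 0, 5, 2, 4] 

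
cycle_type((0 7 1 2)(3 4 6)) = 3.4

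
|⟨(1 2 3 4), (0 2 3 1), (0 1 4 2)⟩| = 120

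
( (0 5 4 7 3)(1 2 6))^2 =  (0 4 3 5 7)(1 6 2)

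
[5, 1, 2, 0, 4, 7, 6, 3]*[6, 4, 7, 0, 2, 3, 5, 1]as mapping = [0→3, 1→4, 2→7, 3→6, 4→2, 5→1, 6→5, 7→0]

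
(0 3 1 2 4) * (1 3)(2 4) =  (0 1 4)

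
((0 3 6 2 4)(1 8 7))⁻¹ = (0 4 2 6 3)(1 7 8)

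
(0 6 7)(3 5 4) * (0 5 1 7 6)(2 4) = (1 7 5 2 4 3)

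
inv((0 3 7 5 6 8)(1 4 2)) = (0 8 6 5 7 3)(1 2 4)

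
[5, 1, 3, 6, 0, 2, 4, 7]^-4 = [2, 1, 6, 4, 5, 3, 0, 7]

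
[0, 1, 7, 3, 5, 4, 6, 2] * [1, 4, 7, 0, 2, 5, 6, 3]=[1, 4, 3, 0, 5, 2, 6, 7]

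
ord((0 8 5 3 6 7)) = 6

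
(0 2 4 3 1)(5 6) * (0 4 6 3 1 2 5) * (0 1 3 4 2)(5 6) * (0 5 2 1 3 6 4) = (0 4 6 3 5)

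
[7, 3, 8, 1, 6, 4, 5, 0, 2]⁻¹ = [7, 3, 8, 1, 5, 6, 4, 0, 2]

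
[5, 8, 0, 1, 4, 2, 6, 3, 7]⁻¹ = [2, 3, 5, 7, 4, 0, 6, 8, 1]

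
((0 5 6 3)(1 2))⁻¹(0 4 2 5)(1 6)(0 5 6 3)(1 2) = (1 6 5 4)(2 3)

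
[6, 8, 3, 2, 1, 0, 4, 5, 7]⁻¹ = [5, 4, 3, 2, 6, 7, 0, 8, 1]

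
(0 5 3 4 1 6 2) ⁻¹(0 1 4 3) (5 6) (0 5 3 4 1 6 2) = (1 4 5 6) (2 3) 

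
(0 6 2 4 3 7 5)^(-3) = (0 3 6 7 2 5 4)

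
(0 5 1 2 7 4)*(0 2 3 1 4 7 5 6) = (0 6)(1 3)(2 5 4)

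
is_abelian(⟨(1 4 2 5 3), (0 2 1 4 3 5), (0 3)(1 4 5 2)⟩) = no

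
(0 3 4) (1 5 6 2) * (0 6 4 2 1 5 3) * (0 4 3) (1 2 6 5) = (0 4 5 3 6 2 1) 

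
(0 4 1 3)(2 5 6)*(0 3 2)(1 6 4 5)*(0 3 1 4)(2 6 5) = (0 2 4 5)(1 6 3)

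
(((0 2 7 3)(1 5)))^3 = (0 3 7 2)(1 5)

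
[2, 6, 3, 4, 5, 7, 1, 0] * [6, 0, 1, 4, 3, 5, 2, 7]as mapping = [0→1, 1→2, 2→4, 3→3, 4→5, 5→7, 6→0, 7→6]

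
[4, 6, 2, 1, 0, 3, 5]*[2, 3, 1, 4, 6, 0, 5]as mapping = [0→6, 1→5, 2→1, 3→3, 4→2, 5→4, 6→0]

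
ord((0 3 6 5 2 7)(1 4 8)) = 6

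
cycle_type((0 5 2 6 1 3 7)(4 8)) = 2.7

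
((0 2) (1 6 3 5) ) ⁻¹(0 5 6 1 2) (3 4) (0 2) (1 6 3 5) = (0 2 1 3 6) (4 5) 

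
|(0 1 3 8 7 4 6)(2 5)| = 14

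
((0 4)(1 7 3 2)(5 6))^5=(0 4)(1 7 3 2)(5 6)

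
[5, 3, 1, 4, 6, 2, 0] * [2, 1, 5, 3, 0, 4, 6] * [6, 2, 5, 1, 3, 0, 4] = [3, 1, 2, 6, 4, 0, 5]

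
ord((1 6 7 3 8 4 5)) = 7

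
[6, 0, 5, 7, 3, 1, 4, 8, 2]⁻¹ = [1, 5, 8, 4, 6, 2, 0, 3, 7]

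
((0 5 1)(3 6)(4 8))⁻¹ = (0 1 5)(3 6)(4 8)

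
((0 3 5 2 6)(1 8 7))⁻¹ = (0 6 2 5 3)(1 7 8)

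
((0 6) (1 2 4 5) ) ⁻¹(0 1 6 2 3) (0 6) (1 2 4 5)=(0 4 3 6 2) 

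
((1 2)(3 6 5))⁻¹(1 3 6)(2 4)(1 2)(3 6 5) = (1 4)(2 6 5)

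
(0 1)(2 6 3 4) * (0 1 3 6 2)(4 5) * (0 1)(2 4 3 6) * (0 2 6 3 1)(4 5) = (0 3 4)(1 2 5)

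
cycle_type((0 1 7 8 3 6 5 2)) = 8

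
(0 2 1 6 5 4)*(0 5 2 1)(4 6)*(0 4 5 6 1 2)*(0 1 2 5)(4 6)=(0 5 2 6 1)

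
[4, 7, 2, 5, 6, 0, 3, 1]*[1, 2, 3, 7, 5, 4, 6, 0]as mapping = [0→5, 1→0, 2→3, 3→4, 4→6, 5→1, 6→7, 7→2]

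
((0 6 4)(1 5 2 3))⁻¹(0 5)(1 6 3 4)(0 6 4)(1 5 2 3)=(0 5 4 1)(2 6)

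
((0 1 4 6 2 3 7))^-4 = (0 6 7 4 3 1 2)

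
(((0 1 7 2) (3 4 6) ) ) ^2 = (0 7) (1 2) (3 6 4) 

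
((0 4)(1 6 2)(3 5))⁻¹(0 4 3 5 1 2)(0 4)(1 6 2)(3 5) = (0 5 3 6 1 4)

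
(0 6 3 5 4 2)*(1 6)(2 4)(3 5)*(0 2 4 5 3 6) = (0 1)(3 6)(4 5)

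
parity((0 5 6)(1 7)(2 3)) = even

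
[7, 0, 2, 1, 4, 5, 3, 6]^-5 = [0, 1, 2, 3, 4, 5, 6, 7]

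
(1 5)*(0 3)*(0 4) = (0 3 4)(1 5)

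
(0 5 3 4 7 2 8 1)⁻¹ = (0 1 8 2 7 4 3 5)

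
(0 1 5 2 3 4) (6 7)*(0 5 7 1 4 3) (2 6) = (0 4 5 6 1 7 2) 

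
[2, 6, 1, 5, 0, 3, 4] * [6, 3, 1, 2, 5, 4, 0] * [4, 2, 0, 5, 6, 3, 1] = [2, 4, 5, 6, 1, 0, 3]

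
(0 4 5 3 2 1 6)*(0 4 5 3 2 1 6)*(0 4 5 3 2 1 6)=(0 3 6 5 1 4 2)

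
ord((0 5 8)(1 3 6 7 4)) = 15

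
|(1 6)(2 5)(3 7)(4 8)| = 2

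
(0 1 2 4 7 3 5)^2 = (0 2 7 5 1 4 3)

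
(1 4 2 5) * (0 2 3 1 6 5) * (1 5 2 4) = (0 4 3 5 6 2)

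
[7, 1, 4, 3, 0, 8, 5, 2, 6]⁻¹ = [4, 1, 7, 3, 2, 6, 8, 0, 5]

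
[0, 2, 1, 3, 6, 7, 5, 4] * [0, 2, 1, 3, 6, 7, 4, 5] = [0, 1, 2, 3, 4, 5, 7, 6]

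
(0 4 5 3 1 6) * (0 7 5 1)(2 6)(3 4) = (0 3)(1 2 6 7 5 4)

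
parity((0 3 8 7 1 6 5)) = even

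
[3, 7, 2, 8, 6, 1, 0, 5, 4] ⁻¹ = [6, 5, 2, 0, 8, 7, 4, 1, 3] 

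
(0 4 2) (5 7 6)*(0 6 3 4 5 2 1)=(0 5 7 3 4 1) (2 6) 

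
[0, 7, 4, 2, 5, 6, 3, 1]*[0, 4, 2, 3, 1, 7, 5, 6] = [0, 6, 1, 2, 7, 5, 3, 4]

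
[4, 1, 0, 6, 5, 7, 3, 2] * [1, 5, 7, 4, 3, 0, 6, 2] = [3, 5, 1, 6, 0, 2, 4, 7]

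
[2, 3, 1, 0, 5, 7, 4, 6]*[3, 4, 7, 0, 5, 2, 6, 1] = [7, 0, 4, 3, 2, 1, 5, 6]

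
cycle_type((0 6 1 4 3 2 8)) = 7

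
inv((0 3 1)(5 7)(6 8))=(0 1 3)(5 7)(6 8)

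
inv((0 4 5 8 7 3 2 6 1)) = (0 1 6 2 3 7 8 5 4)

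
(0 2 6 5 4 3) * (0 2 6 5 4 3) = (0 6 4)(2 5 3)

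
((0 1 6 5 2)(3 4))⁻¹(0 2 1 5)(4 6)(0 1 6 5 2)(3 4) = (0 6 2 1)(3 5)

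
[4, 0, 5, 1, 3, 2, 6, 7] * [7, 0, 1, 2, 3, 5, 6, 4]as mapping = [0→3, 1→7, 2→5, 3→0, 4→2, 5→1, 6→6, 7→4]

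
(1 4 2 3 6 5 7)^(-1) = (1 7 5 6 3 2 4)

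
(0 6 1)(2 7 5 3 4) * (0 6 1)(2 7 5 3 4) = (0 1 6)(2 5 4 7 3)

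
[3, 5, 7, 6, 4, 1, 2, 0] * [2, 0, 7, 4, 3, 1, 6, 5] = [4, 1, 5, 6, 3, 0, 7, 2]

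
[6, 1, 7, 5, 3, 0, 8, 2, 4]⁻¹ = [5, 1, 7, 4, 8, 3, 0, 2, 6]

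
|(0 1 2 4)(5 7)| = 4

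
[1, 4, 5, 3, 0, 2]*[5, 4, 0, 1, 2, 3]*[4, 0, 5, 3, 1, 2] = [1, 5, 3, 0, 2, 4]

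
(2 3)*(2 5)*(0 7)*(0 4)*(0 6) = (0 7 4 6)(2 3 5)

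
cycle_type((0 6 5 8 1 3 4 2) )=8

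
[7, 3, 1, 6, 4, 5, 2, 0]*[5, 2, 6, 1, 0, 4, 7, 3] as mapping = [0→3, 1→1, 2→2, 3→7, 4→0, 5→4, 6→6, 7→5] 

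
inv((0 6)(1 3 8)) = (0 6)(1 8 3)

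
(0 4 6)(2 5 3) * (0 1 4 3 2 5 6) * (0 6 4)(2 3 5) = (0 5 3 2 4 6 1)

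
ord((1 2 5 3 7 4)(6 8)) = 6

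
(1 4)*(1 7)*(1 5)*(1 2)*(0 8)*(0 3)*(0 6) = (0 8 3 6)(1 4 7 5 2)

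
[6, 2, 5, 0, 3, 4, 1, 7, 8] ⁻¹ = [3, 6, 1, 4, 5, 2, 0, 7, 8] 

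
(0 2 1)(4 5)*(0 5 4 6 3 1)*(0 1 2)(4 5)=(1 4 5 6 3 2)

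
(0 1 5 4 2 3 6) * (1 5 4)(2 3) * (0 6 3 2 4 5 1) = (0 1 5)(2 4)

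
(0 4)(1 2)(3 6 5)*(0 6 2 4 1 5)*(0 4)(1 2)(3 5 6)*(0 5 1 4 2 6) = (0 6 2)(1 5)(3 4)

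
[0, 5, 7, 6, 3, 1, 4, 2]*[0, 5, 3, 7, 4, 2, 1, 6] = [0, 2, 6, 1, 7, 5, 4, 3]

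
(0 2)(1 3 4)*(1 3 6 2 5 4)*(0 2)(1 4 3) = (0 5 3 4 1 6)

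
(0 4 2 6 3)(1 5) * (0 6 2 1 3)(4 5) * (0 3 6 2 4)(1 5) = (0 1)(2 4 5 6 3)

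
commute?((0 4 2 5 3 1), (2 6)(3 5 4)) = no:(0 4 2 5 3 1) * (2 6)(3 5 4) = (0 3 1)(2 4 6), (2 6)(3 5 4) * (0 4 2 5 3 1) = (0 4 1)(2 6 5)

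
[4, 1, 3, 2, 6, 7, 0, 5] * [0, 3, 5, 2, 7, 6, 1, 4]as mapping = [0→7, 1→3, 2→2, 3→5, 4→1, 5→4, 6→0, 7→6]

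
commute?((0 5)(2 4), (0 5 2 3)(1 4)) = no:(0 5)(2 4)*(0 5 2 3)(1 4) = (0 2 1 4 3), (0 5 2 3)(1 4)*(0 5)(2 4) = (1 2 3 5 4)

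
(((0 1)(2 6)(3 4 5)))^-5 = (0 1)(2 6)(3 4 5)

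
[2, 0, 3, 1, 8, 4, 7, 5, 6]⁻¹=[1, 3, 0, 2, 5, 7, 8, 6, 4]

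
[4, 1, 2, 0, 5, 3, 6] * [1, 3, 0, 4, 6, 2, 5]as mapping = [0→6, 1→3, 2→0, 3→1, 4→2, 5→4, 6→5]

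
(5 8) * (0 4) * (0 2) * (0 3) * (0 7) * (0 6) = (0 4 2 3 7 6)(5 8)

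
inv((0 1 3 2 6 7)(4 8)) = (0 7 6 2 3 1)(4 8)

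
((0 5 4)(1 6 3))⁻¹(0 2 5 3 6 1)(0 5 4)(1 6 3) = (1 3 6 5 2 4)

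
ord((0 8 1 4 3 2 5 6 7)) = 9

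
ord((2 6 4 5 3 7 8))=7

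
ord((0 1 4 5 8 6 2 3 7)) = 9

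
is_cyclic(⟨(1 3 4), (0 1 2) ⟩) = no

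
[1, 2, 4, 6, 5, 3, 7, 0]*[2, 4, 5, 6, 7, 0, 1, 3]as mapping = [0→4, 1→5, 2→7, 3→1, 4→0, 5→6, 6→3, 7→2]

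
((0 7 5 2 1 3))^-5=(0 7 5 2 1 3)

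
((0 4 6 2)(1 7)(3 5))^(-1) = (0 2 6 4)(1 7)(3 5)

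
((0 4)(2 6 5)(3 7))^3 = (0 4)(3 7)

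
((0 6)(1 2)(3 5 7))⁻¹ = (0 6)(1 2)(3 7 5)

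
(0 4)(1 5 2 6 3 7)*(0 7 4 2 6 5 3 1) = (0 2 5 6 1 3 4 7)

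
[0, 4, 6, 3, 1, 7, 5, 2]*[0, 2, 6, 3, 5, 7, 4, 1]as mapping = [0→0, 1→5, 2→4, 3→3, 4→2, 5→1, 6→7, 7→6]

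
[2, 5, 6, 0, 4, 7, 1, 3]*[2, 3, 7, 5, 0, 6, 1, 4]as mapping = [0→7, 1→6, 2→1, 3→2, 4→0, 5→4, 6→3, 7→5]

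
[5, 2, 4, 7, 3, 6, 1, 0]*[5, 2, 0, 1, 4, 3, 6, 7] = [3, 0, 4, 7, 1, 6, 2, 5]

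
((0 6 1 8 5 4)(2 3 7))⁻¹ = (0 4 5 8 1 6)(2 7 3)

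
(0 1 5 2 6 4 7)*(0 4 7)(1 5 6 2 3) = (0 5 3 1 6 7 4)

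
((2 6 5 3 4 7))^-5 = (2 6 5 3 4 7)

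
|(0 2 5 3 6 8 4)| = 7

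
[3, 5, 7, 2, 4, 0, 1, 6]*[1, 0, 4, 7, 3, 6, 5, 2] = [7, 6, 2, 4, 3, 1, 0, 5]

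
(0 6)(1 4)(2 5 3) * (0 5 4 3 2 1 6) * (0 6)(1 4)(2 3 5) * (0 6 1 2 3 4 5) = (0 1)(3 5 4 6)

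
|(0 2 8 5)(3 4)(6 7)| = 4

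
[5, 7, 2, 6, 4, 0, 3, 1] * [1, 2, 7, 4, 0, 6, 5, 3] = [6, 3, 7, 5, 0, 1, 4, 2]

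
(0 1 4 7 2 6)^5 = (0 6 2 7 4 1)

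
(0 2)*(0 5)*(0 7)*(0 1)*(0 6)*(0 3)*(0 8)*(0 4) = (0 2 5 7 1 6 3 8 4)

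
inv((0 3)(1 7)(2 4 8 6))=(0 3)(1 7)(2 6 8 4)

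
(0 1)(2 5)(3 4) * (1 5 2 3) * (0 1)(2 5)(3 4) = (0 2 5 4)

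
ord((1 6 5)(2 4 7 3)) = 12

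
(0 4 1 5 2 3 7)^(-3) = (0 2 4 3 1 7 5)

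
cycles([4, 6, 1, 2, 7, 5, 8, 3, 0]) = (0 4 7 3 2 1 6 8)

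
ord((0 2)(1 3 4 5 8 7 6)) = 14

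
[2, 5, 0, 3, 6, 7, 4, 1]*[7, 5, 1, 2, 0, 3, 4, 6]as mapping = [0→1, 1→3, 2→7, 3→2, 4→4, 5→6, 6→0, 7→5]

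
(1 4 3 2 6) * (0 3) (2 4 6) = (0 3 4) (1 6) 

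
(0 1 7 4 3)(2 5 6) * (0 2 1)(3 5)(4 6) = (1 7 6)(2 3)(4 5)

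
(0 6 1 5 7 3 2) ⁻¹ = (0 2 3 7 5 1 6) 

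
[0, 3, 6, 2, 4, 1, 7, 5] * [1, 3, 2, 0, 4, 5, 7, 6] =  [1, 0, 7, 2, 4, 3, 6, 5]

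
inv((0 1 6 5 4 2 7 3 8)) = (0 8 3 7 2 4 5 6 1)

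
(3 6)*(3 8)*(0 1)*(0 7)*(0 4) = (0 1 7 4)(3 6 8)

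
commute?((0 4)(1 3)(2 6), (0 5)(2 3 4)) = no:(0 4)(1 3)(2 6)*(0 5)(2 3 4) = (0 2 6 3 1 4 5), (0 5)(2 3 4)*(0 4)(1 3)(2 6) = (0 5 4 6 2 1 3)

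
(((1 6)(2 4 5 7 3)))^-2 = (2 7 4 3 5)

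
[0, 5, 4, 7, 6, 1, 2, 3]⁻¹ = [0, 5, 6, 7, 2, 1, 4, 3]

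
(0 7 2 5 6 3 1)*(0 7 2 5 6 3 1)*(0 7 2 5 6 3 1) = (0 5 1 2 3 7 6)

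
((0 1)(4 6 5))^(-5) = (0 1)(4 6 5)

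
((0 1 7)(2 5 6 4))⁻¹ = (0 7 1)(2 4 6 5)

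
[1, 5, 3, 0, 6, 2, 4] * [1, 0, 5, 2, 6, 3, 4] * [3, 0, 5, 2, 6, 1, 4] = [3, 2, 5, 0, 6, 1, 4]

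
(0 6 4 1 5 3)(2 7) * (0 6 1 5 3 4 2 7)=(0 1 3 6 2)(4 5)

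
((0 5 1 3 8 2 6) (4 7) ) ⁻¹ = (0 6 2 8 3 1 5) (4 7) 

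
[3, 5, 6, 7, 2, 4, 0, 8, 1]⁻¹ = [6, 8, 4, 0, 5, 1, 2, 3, 7]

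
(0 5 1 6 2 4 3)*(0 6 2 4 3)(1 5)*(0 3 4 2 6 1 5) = (0 5)(1 6 2 4 3)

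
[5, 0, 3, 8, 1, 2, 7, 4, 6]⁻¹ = [1, 4, 5, 2, 7, 0, 8, 6, 3]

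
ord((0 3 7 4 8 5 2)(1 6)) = 14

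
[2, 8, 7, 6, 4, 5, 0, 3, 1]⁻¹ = [6, 8, 0, 7, 4, 5, 3, 2, 1]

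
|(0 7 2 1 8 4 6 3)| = 8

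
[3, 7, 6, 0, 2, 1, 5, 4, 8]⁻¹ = [3, 5, 4, 0, 7, 6, 2, 1, 8]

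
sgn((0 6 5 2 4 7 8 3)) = -1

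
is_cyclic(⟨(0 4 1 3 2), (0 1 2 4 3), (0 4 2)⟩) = no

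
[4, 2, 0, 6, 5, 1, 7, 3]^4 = [2, 5, 1, 6, 0, 4, 7, 3]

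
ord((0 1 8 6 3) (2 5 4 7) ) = 20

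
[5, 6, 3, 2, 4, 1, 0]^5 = [5, 6, 3, 2, 4, 1, 0]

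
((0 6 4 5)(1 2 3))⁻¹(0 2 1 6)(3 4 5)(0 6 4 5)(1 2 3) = (0 1 5)(2 4 6 3)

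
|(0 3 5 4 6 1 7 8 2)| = 9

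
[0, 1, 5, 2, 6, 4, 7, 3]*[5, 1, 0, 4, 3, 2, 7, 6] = [5, 1, 2, 0, 7, 3, 6, 4]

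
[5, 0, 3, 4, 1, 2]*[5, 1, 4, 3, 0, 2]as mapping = [0→2, 1→5, 2→3, 3→0, 4→1, 5→4]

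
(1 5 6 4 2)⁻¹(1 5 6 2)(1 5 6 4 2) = (1 5 6 4)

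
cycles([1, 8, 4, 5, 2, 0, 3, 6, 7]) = (0 1 8 7 6 3 5)(2 4)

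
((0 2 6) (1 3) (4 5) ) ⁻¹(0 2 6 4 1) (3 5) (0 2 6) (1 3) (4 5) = (0 5 3 2 6) (1 4) 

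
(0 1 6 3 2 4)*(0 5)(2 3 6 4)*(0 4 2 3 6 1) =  (1 2 3 6)(4 5)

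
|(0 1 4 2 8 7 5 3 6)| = 9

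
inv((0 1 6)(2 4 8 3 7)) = (0 6 1)(2 7 3 8 4)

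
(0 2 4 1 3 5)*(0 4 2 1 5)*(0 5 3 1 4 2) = (0 4 3 5 2)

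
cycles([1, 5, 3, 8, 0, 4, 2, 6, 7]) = (0 1 5 4)(2 3 8 7 6)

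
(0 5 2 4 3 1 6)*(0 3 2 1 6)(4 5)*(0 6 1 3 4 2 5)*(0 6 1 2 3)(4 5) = (0 3 2 6 5)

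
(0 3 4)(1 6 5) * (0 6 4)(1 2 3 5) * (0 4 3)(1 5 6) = (0 6 5 2)(1 3 4)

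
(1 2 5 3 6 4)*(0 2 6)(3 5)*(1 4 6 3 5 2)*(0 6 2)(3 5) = (0 1 5)(2 3 6)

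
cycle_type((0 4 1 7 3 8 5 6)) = 8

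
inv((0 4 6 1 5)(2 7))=(0 5 1 6 4)(2 7)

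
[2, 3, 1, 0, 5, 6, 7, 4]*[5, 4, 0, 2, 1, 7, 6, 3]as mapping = [0→0, 1→2, 2→4, 3→5, 4→7, 5→6, 6→3, 7→1]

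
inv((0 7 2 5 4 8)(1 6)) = (0 8 4 5 2 7)(1 6)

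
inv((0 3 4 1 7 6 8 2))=(0 2 8 6 7 1 4 3)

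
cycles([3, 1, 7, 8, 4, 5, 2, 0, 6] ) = (0 3 8 6 2 7)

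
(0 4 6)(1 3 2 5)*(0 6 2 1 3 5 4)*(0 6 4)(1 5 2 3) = (0 6 4 3 5 1 2)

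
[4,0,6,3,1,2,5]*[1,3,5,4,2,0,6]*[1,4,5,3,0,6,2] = [5,4,2,0,3,6,1]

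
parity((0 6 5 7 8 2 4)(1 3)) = odd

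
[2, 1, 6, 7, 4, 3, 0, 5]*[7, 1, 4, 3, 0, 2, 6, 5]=[4, 1, 6, 5, 0, 3, 7, 2]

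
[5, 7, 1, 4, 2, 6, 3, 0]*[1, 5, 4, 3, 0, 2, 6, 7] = [2, 7, 5, 0, 4, 6, 3, 1]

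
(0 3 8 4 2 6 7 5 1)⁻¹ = (0 1 5 7 6 2 4 8 3)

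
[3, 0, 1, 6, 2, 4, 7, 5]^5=[4, 5, 7, 2, 6, 3, 1, 0]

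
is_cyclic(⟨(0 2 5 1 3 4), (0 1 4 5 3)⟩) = no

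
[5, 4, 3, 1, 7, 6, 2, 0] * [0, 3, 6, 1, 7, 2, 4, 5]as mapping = [0→2, 1→7, 2→1, 3→3, 4→5, 5→4, 6→6, 7→0]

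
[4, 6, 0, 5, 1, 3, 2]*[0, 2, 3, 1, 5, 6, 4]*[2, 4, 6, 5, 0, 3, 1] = [3, 0, 2, 1, 6, 4, 5]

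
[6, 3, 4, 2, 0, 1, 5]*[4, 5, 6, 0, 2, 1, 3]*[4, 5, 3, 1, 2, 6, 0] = [1, 4, 3, 0, 2, 6, 5]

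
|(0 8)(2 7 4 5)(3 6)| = 4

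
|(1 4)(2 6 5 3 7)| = 10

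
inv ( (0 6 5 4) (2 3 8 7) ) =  (0 4 5 6) (2 7 8 3) 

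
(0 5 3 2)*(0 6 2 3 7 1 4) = (0 5 7 1 4) (2 6) 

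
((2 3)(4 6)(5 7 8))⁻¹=(2 3)(4 6)(5 8 7)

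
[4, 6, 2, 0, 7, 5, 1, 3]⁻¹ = [3, 6, 2, 7, 0, 5, 1, 4]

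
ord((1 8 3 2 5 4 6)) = 7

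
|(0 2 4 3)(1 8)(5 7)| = 4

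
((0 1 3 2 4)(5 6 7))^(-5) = (5 6 7)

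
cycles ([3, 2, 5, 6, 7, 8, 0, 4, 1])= (0 3 6)(1 2 5 8)(4 7)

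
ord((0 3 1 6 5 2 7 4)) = 8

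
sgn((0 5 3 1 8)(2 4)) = -1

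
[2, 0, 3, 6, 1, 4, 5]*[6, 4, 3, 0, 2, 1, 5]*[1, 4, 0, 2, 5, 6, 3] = [2, 3, 1, 6, 5, 0, 4]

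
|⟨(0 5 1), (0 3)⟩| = 24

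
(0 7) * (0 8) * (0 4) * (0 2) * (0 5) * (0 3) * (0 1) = (0 7 8 4 2 5 3 1)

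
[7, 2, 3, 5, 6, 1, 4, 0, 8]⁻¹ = [7, 5, 1, 2, 6, 3, 4, 0, 8]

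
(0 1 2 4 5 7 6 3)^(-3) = (0 7 2 3 5 1 6 4)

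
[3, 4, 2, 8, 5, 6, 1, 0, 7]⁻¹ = [7, 6, 2, 0, 1, 4, 5, 8, 3]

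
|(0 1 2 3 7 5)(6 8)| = 6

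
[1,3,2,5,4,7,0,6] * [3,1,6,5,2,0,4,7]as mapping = [0→1,1→5,2→6,3→0,4→2,5→7,6→3,7→4]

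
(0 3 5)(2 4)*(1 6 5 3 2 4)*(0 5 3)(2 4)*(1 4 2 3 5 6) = (0 2 4 3)(5 6)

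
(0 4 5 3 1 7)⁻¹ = (0 7 1 3 5 4)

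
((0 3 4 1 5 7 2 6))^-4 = (0 5)(1 6)(2 4)(3 7)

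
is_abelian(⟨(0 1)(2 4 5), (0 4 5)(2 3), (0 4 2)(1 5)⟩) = no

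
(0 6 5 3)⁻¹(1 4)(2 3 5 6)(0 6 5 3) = (0 3 5 2)(1 4)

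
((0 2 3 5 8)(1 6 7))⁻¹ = (0 8 5 3 2)(1 7 6)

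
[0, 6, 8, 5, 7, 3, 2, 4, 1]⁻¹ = [0, 8, 6, 5, 7, 3, 1, 4, 2]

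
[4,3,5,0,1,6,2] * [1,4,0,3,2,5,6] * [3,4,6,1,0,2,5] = [6,1,2,4,0,5,3]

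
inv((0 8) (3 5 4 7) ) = (0 8) (3 7 4 5) 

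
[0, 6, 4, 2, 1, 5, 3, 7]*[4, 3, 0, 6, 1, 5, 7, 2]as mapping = [0→4, 1→7, 2→1, 3→0, 4→3, 5→5, 6→6, 7→2]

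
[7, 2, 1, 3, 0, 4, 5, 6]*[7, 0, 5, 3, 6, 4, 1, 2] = [2, 5, 0, 3, 7, 6, 4, 1]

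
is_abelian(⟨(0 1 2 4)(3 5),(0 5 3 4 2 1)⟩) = no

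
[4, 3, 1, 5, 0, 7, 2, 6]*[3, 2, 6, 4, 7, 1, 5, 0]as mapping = [0→7, 1→4, 2→2, 3→1, 4→3, 5→0, 6→6, 7→5]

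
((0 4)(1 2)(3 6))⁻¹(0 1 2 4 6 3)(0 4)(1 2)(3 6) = (0 3 6 4 2 1)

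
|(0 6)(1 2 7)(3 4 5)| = 6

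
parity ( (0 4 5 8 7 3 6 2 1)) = even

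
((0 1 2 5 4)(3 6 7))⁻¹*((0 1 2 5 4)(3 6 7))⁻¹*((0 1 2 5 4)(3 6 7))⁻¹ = (0 2 4 1 5)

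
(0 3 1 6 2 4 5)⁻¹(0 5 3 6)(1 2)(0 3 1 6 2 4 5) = (0 1 2 3)(4 6)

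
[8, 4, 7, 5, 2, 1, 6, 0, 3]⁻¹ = [7, 5, 4, 8, 1, 3, 6, 2, 0]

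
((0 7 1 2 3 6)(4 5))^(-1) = (0 6 3 2 1 7)(4 5)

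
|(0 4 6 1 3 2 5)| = 7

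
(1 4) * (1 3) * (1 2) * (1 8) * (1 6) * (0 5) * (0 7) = (0 5 7)(1 4 3 2 8 6)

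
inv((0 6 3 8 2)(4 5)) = (0 2 8 3 6)(4 5)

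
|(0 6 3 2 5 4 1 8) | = 8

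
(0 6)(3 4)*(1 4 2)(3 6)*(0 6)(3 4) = (0 4)(1 3 2)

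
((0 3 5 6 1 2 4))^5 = (0 2 6 3 4 1 5)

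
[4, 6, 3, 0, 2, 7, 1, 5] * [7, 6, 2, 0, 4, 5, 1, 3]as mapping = [0→4, 1→1, 2→0, 3→7, 4→2, 5→3, 6→6, 7→5]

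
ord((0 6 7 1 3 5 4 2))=8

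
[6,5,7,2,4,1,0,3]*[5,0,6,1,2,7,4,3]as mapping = [0→4,1→7,2→3,3→6,4→2,5→0,6→5,7→1]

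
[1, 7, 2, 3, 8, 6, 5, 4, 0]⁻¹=[8, 0, 2, 3, 7, 6, 5, 1, 4]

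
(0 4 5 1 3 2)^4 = (0 3 5)(1 4 2)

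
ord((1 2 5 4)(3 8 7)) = 12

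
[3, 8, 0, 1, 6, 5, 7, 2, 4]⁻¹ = [2, 3, 7, 0, 8, 5, 4, 6, 1]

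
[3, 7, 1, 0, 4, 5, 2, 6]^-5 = [3, 2, 6, 0, 4, 5, 7, 1]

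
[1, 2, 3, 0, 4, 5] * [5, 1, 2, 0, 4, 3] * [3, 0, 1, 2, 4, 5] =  [0, 1, 3, 5, 4, 2]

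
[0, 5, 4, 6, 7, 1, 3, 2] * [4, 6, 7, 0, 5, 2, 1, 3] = [4, 2, 5, 1, 3, 6, 0, 7]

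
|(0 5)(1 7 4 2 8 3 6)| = 14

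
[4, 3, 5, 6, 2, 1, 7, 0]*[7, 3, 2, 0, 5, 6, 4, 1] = [5, 0, 6, 4, 2, 3, 1, 7]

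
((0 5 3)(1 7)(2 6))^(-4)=(0 3 5)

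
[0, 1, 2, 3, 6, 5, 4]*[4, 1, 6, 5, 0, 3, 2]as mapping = [0→4, 1→1, 2→6, 3→5, 4→2, 5→3, 6→0]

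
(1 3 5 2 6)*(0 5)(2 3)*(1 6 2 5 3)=(0 3)(1 5)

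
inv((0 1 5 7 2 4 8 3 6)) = (0 6 3 8 4 2 7 5 1)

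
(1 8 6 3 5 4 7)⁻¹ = (1 7 4 5 3 6 8)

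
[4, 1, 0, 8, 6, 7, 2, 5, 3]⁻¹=[2, 1, 6, 8, 0, 7, 4, 5, 3]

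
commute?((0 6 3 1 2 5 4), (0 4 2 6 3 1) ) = no:(0 6 3 1 2 5 4) * (0 4 2 6 3 1) = (0 3) (1 6) (2 5), (0 4 2 6 3 1) * (0 6 3 1 2 5 4) = (1 6) (2 3) (4 5) 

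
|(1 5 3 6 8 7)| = 6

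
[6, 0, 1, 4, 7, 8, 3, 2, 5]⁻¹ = [1, 2, 7, 6, 3, 8, 0, 4, 5]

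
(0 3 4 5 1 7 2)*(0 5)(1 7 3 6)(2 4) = (0 6 1 3 2 5 7 4)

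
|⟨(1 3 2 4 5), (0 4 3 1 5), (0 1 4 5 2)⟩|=360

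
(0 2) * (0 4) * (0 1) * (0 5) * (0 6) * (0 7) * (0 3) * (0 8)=(0 2 4 1 5 6 7 3 8)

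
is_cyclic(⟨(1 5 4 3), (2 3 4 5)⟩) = no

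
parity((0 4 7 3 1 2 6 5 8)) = even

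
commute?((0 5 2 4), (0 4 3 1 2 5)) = no:(0 5 2 4) * (0 4 3 1 2 5) = (1 2 3), (0 4 3 1 2 5) * (0 5 2 4) = (1 4 3)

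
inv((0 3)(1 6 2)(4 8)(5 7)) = (0 3)(1 2 6)(4 8)(5 7)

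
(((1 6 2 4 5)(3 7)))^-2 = (1 4 6 5 2)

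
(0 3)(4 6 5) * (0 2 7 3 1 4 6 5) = (0 1 4 5 6)(2 7 3)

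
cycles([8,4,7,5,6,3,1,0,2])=(0 8 2 7)(1 4 6)(3 5)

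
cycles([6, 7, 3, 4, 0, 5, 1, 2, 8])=(0 6 1 7 2 3 4)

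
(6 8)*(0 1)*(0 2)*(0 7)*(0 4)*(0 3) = (0 1 2 7 4 3)(6 8)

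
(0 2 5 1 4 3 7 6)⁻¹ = (0 6 7 3 4 1 5 2)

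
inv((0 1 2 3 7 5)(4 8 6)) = (0 5 7 3 2 1)(4 6 8)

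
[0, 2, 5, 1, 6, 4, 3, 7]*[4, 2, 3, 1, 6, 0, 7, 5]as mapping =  [0→4, 1→3, 2→0, 3→2, 4→7, 5→6, 6→1, 7→5]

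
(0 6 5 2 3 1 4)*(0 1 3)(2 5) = (0 6 2)(1 4)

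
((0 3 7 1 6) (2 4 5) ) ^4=(0 6 1 7 3) (2 4 5) 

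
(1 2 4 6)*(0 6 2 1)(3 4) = (0 6)(2 3 4)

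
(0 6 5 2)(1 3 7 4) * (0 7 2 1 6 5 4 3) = (0 5 1)(2 7 3)(4 6)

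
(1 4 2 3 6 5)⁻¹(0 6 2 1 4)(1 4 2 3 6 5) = (0 5 3 4 2)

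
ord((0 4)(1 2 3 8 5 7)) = 6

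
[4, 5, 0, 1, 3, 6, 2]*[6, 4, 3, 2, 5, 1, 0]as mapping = [0→5, 1→1, 2→6, 3→4, 4→2, 5→0, 6→3]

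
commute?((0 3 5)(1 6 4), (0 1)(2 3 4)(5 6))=no:(0 3 5)(1 6 4)*(0 1)(2 3 4)(5 6)=(0 4)(1 5)(2 3 6), (0 1)(2 3 4)(5 6)*(0 3 5)(1 6 4)=(0 6)(1 3)(2 5 4)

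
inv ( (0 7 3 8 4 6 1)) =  (0 1 6 4 8 3 7)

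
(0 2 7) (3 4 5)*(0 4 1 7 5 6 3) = (0 2 5) (1 7 4 6 3) 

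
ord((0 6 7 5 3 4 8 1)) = 8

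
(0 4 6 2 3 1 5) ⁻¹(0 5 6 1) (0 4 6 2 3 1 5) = (0 2 5 4) 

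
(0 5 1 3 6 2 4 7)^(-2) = (0 4 6 1)(2 3 5 7)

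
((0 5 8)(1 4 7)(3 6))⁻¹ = (0 8 5)(1 7 4)(3 6)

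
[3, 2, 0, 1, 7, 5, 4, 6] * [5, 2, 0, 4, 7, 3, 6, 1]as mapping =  [0→4, 1→0, 2→5, 3→2, 4→1, 5→3, 6→7, 7→6]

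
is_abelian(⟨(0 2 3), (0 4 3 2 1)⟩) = no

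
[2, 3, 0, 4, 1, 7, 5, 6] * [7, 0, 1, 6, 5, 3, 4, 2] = [1, 6, 7, 5, 0, 2, 3, 4]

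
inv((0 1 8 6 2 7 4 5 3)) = (0 3 5 4 7 2 6 8 1)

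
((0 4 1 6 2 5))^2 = (0 1 2)(4 6 5)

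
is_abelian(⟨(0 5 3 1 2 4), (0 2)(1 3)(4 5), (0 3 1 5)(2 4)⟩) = no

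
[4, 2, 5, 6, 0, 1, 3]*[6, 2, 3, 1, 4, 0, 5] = [4, 3, 0, 5, 6, 2, 1]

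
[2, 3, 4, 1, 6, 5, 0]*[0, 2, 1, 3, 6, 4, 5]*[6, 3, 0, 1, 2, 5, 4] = [3, 1, 4, 0, 5, 2, 6]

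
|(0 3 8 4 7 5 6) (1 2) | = 14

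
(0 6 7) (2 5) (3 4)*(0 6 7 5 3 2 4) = (0 7 6 5 4 2 3) 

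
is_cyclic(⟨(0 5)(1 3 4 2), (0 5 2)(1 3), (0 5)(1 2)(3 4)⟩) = no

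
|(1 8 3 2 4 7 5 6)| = 8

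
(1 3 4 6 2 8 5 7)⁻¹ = (1 7 5 8 2 6 4 3)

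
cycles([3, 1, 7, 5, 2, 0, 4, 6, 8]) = (0 3 5)(2 7 6 4)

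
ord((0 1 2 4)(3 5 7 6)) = 4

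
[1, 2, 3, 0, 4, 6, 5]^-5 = [3, 0, 1, 2, 4, 6, 5]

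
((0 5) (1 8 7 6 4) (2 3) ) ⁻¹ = (0 5) (1 4 6 7 8) (2 3) 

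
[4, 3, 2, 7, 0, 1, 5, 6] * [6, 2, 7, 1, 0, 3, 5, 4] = [0, 1, 7, 4, 6, 2, 3, 5]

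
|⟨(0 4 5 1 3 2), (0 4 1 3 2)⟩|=720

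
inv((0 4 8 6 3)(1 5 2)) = (0 3 6 8 4)(1 2 5)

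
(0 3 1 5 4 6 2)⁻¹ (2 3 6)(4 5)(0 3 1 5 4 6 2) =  (0 1 2)(4 6)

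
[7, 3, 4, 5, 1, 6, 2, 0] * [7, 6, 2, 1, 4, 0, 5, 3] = [3, 1, 4, 0, 6, 5, 2, 7]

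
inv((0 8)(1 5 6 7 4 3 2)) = (0 8)(1 2 3 4 7 6 5)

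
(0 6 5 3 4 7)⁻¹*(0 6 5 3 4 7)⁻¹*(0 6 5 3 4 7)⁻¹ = (0 3)(4 6)(5 7)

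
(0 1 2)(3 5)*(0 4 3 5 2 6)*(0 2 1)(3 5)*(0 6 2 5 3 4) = (0 6 5 4 3 1 2)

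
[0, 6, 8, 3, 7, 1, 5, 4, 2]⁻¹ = [0, 5, 8, 3, 7, 6, 1, 4, 2]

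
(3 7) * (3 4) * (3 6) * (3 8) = (3 7 4 6 8)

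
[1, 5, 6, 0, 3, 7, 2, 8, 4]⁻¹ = [3, 0, 6, 4, 8, 1, 2, 5, 7]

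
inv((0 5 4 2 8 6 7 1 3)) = (0 3 1 7 6 8 2 4 5)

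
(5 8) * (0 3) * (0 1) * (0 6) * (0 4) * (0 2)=(0 3 1 6 4 2)(5 8)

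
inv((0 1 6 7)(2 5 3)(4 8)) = (0 7 6 1)(2 3 5)(4 8)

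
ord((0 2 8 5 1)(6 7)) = 10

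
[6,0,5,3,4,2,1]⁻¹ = [1,6,5,3,4,2,0]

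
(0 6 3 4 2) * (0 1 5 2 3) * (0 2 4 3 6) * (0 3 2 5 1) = (0 3 2)(4 6 5)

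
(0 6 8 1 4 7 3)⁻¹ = (0 3 7 4 1 8 6)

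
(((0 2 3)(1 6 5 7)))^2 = (0 3 2)(1 5)(6 7)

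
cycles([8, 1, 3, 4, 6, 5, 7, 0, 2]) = (0 8 2 3 4 6 7)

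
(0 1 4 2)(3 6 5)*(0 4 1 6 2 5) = (0 6)(2 4 5 3)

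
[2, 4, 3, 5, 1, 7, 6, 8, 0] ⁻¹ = [8, 4, 0, 2, 1, 3, 6, 5, 7] 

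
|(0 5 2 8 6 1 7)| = 7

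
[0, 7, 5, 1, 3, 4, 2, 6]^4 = [0, 5, 1, 2, 6, 7, 3, 4]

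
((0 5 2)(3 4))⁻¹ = (0 2 5)(3 4)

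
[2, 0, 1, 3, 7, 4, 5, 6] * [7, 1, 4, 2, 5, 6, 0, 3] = [4, 7, 1, 2, 3, 5, 6, 0]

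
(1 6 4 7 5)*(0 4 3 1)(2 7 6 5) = (0 4 6 3 1 5)(2 7)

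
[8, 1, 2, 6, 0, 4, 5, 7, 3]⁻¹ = [4, 1, 2, 8, 5, 6, 3, 7, 0]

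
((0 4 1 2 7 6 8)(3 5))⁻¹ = (0 8 6 7 2 1 4)(3 5)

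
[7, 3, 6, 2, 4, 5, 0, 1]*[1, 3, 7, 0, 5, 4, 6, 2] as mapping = [0→2, 1→0, 2→6, 3→7, 4→5, 5→4, 6→1, 7→3] 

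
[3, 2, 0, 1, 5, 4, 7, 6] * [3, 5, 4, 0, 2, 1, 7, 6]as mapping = [0→0, 1→4, 2→3, 3→5, 4→1, 5→2, 6→6, 7→7]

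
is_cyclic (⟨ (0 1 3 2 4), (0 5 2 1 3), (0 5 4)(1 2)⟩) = no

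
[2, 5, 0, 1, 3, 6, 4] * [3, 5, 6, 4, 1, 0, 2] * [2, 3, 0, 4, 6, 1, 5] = [5, 2, 4, 1, 6, 0, 3]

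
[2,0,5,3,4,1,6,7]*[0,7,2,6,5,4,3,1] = [2,0,4,6,5,7,3,1] 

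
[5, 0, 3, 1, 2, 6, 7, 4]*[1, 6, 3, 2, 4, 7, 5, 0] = [7, 1, 2, 6, 3, 5, 0, 4]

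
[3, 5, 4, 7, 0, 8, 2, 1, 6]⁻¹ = [4, 7, 6, 0, 2, 1, 8, 3, 5]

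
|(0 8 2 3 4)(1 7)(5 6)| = 10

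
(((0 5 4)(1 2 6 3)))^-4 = (0 4 5)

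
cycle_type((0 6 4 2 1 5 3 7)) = 8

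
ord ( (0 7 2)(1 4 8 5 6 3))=6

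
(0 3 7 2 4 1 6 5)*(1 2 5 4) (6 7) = (0 3 6 4 2 1 7 5) 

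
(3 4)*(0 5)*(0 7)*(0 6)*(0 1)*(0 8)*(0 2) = (0 5 7 6 1 8 2)(3 4)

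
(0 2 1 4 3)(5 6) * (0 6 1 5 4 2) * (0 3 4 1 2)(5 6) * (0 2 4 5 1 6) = (0 3 1 2)(4 5)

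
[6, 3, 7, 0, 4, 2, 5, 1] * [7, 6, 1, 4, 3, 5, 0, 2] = [0, 4, 2, 7, 3, 1, 5, 6]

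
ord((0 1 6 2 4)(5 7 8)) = 15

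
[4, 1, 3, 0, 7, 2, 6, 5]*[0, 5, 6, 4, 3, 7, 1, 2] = [3, 5, 4, 0, 2, 6, 1, 7]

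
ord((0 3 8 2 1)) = 5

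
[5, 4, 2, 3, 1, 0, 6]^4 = [0, 1, 2, 3, 4, 5, 6]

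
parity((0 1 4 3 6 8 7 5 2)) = even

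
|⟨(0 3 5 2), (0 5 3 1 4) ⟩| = 720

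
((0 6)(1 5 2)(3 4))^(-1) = (0 6)(1 2 5)(3 4)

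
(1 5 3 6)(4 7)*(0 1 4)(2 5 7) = (0 1 7)(2 5 3 6 4)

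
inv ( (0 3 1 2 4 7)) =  (0 7 4 2 1 3)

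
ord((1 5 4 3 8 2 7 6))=8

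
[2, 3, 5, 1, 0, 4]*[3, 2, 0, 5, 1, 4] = [0, 5, 4, 2, 3, 1]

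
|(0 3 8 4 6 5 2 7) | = 8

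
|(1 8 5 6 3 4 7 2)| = 8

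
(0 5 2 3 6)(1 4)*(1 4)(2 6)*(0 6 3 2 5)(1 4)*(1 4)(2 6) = (2 6)(3 5)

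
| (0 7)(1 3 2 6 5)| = 10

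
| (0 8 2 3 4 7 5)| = 7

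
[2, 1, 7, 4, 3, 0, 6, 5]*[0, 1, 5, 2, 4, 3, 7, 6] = [5, 1, 6, 4, 2, 0, 7, 3]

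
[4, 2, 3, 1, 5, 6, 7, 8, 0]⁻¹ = [8, 3, 1, 2, 0, 4, 5, 6, 7]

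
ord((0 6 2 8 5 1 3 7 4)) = 9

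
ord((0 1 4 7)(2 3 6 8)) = 4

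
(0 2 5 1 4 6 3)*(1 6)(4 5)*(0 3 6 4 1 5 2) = (1 2)(4 5)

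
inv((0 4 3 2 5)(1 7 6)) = (0 5 2 3 4)(1 6 7)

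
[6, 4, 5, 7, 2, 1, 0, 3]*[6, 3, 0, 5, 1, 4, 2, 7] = [2, 1, 4, 7, 0, 3, 6, 5]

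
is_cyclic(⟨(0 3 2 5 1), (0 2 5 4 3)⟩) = no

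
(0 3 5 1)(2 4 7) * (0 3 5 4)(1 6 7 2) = (0 5 6 7 1 3 4 2)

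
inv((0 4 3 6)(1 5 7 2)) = (0 6 3 4)(1 2 7 5)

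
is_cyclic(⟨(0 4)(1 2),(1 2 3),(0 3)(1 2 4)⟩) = no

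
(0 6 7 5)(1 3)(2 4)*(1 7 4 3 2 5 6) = (0 1 2 3 7 6 4 5)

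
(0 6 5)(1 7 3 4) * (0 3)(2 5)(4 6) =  (0 4 1 7)(2 5 3 6)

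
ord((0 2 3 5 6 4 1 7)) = 8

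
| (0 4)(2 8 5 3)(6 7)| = 4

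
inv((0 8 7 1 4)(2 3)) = (0 4 1 7 8)(2 3)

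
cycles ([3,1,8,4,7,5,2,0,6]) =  (0 3 4 7)(2 8 6)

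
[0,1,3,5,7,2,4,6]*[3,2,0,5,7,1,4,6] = [3,2,5,1,6,0,7,4]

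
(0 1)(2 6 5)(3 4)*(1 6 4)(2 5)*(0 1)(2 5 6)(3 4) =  (0 2 3)(5 6)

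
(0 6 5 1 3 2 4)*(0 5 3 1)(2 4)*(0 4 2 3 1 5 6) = (1 5 4 6)(2 3)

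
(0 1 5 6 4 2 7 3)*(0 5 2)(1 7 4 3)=(0 7 1 2 4)(3 5 6)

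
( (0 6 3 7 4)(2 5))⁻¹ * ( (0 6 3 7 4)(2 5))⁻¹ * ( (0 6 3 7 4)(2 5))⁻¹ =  (0 3 4 6 7)(2 5)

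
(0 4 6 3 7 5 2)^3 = (0 3 2 6 5 4 7)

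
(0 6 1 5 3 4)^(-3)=(0 5)(1 4)(3 6)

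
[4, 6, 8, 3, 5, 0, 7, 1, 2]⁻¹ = [5, 7, 8, 3, 0, 4, 1, 6, 2]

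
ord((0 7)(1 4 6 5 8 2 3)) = 14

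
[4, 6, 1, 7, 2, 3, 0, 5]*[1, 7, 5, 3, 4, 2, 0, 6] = [4, 0, 7, 6, 5, 3, 1, 2]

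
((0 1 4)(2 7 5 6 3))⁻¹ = (0 4 1)(2 3 6 5 7)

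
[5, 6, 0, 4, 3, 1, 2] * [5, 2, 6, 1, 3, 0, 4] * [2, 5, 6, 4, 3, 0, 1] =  [2, 3, 0, 4, 5, 6, 1]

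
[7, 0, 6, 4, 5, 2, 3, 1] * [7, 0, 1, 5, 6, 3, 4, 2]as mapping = [0→2, 1→7, 2→4, 3→6, 4→3, 5→1, 6→5, 7→0]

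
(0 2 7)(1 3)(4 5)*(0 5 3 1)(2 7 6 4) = (0 7 5 2 6 4 3)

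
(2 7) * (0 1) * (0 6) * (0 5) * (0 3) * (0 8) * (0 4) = (0 1 6 5 3 8 4)(2 7)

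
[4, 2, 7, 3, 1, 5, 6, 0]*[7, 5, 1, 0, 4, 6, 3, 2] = [4, 1, 2, 0, 5, 6, 3, 7]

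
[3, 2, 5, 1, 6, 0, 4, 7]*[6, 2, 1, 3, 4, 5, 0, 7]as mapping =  [0→3, 1→1, 2→5, 3→2, 4→0, 5→6, 6→4, 7→7]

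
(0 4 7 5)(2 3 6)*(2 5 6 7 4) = (0 2 3 7 6 5)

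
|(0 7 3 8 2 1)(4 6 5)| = 6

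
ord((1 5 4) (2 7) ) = 6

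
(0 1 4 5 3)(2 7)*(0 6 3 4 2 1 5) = (0 5 4)(1 2 7)(3 6)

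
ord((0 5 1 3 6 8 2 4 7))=9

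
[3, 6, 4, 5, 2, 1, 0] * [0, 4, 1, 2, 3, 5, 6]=[2, 6, 3, 5, 1, 4, 0]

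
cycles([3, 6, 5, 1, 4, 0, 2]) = (0 3 1 6 2 5)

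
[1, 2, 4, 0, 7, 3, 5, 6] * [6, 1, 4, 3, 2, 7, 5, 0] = [1, 4, 2, 6, 0, 3, 7, 5]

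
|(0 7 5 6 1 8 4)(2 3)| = 14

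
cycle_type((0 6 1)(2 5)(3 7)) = 2^2.3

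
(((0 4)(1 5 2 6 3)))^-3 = (0 4)(1 2 3 5 6)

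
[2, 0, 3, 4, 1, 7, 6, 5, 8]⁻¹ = [1, 4, 0, 2, 3, 7, 6, 5, 8]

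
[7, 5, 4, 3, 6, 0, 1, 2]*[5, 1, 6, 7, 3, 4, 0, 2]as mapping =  [0→2, 1→4, 2→3, 3→7, 4→0, 5→5, 6→1, 7→6]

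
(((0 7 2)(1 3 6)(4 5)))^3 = (4 5)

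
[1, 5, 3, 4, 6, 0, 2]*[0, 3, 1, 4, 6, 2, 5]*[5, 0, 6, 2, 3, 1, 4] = [2, 6, 3, 4, 1, 5, 0]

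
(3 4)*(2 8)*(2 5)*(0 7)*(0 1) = (0 7 1)(2 8 5)(3 4)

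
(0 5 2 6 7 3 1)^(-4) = (0 6 1 2 3 5 7)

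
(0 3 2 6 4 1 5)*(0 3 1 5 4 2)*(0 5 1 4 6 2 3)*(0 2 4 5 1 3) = (0 5 2 4 3 1 6) 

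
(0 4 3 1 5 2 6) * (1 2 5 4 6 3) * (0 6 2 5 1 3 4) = (0 2 4 3 5 1)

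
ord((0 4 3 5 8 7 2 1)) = 8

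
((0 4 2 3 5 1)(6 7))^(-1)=(0 1 5 3 2 4)(6 7)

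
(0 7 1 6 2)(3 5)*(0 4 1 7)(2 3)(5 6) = (1 5 2 4)(3 6)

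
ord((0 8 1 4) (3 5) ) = 4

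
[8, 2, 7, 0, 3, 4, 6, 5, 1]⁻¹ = [3, 8, 1, 4, 5, 7, 6, 2, 0]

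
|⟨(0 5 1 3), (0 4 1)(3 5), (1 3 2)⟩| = 720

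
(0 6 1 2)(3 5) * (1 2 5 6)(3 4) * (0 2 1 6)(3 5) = (0 6 1 3)(4 5)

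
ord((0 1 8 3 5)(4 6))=10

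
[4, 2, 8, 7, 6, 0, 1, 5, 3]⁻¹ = [5, 6, 1, 8, 0, 7, 4, 3, 2]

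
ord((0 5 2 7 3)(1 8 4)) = 15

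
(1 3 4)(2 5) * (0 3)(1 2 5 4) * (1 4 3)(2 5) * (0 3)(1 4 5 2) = (0 4 2)(1 3 5)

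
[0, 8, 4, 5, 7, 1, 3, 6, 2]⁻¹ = [0, 5, 8, 6, 2, 3, 7, 4, 1]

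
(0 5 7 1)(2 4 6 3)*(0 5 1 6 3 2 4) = (0 1 5 7 6 2)(3 4)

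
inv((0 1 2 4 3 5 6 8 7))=(0 7 8 6 5 3 4 2 1)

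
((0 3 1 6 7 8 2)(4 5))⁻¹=(0 2 8 7 6 1 3)(4 5)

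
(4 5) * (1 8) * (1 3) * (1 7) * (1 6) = (1 8 3 7 6)(4 5)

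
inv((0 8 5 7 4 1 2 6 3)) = (0 3 6 2 1 4 7 5 8)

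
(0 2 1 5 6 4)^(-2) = (0 6 1)(2 4 5)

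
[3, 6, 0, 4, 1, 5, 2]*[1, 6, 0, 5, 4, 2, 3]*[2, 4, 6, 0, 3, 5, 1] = [5, 0, 4, 3, 1, 6, 2] 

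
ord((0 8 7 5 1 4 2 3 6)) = 9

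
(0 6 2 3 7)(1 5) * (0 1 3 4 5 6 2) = (0 2 4 5 3 7 1 6)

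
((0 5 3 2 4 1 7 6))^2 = (0 3 4 7)(1 6 5 2)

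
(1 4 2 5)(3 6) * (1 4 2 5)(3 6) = (1 2)(4 5)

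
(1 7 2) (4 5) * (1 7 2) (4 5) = (1 2 7) 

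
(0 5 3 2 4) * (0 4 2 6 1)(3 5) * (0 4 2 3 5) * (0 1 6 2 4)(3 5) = (0 3 2 5 1)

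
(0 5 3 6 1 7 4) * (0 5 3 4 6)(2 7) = (0 3)(1 2 7 6)(4 5)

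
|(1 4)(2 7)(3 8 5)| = 6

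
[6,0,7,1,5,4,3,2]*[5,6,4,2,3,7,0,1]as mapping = [0→0,1→5,2→1,3→6,4→7,5→3,6→2,7→4]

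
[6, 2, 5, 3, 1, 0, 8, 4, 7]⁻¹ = [5, 4, 1, 3, 7, 2, 0, 8, 6]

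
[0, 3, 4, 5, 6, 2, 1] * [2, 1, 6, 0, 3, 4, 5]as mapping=[0→2, 1→0, 2→3, 3→4, 4→5, 5→6, 6→1]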